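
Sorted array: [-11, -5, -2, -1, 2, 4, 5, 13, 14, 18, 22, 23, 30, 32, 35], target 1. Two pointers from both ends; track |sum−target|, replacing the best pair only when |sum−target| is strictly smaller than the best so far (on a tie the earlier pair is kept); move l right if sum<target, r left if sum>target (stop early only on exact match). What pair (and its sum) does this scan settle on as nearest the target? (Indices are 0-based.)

pair (-1, 2) with sum 1 (|Δ|=0)

[0,14] -11+35=24 d=23 * → r--
[0,13] -11+32=21 d=20 * → r--
[0,12] -11+30=19 d=18 * → r--
[0,11] -11+23=12 d=11 * → r--
[0,10] -11+22=11 d=10 * → r--
[0,9] -11+18=7 d=6 * → r--
[0,8] -11+14=3 d=2 * → r--
[0,7] -11+13=2 d=1 * → r--
[0,6] -11+5=-6 d=7 → l++
[1,6] -5+5=0 d=1 → l++
[2,6] -2+5=3 d=2 → r--
[2,5] -2+4=2 d=1 → r--
[2,4] -2+2=0 d=1 → l++
[3,4] -1+2=1 d=0 * → stop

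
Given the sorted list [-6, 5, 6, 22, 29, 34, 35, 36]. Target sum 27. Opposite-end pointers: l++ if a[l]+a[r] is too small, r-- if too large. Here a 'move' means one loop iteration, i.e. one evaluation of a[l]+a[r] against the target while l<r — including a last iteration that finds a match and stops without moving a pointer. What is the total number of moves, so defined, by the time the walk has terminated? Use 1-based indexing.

[1,8] -6+36=30 >27 → r--
[1,7] -6+35=29 >27 → r--
[1,6] -6+34=28 >27 → r--
[1,5] -6+29=23 <27 → l++
[2,5] 5+29=34 >27 → r--
[2,4] 5+22=27 → found

6 moves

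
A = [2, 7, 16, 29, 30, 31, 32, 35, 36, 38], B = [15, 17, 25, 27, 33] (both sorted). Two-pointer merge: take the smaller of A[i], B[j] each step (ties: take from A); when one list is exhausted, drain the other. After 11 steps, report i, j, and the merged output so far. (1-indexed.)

[i=1,j=1] A[i]=2<=B[j]=15 take 2 → i++
[i=2,j=1] A[i]=7<=B[j]=15 take 7 → i++
[i=3,j=1] A[i]=16>B[j]=15 take 15 → j++
[i=3,j=2] A[i]=16<=B[j]=17 take 16 → i++
[i=4,j=2] A[i]=29>B[j]=17 take 17 → j++
[i=4,j=3] A[i]=29>B[j]=25 take 25 → j++
[i=4,j=4] A[i]=29>B[j]=27 take 27 → j++
[i=4,j=5] A[i]=29<=B[j]=33 take 29 → i++
[i=5,j=5] A[i]=30<=B[j]=33 take 30 → i++
[i=6,j=5] A[i]=31<=B[j]=33 take 31 → i++
[i=7,j=5] A[i]=32<=B[j]=33 take 32 → i++

i=8, j=5, merged so far=[2, 7, 15, 16, 17, 25, 27, 29, 30, 31, 32]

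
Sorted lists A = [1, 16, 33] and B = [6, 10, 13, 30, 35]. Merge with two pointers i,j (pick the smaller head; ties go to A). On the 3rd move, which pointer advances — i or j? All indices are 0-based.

j

i=0 j=0: A[i]=1<=B[j]=6 take 1, i++
i=1 j=0: A[i]=16>B[j]=6 take 6, j++
i=1 j=1: A[i]=16>B[j]=10 take 10, j++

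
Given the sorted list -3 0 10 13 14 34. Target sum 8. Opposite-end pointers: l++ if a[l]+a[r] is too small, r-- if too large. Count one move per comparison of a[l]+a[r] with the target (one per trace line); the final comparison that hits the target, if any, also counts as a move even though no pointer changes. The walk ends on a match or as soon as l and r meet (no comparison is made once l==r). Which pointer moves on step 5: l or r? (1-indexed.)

r

[1,6] -3+34=31 >8 → r--
[1,5] -3+14=11 >8 → r--
[1,4] -3+13=10 >8 → r--
[1,3] -3+10=7 <8 → l++
[2,3] 0+10=10 >8 → r--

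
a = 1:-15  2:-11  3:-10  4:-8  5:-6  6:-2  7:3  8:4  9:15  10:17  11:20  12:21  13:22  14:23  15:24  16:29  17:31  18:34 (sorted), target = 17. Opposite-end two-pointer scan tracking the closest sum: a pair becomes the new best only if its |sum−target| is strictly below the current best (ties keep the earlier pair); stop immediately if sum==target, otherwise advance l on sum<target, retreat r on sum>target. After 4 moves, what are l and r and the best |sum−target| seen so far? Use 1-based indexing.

l=1 r=18: -15+34=19 d=2 *, r--
l=1 r=17: -15+31=16 d=1 *, l++
l=2 r=17: -11+31=20 d=3, r--
l=2 r=16: -11+29=18 d=1, r--

l=2, r=15, best |Δ|=1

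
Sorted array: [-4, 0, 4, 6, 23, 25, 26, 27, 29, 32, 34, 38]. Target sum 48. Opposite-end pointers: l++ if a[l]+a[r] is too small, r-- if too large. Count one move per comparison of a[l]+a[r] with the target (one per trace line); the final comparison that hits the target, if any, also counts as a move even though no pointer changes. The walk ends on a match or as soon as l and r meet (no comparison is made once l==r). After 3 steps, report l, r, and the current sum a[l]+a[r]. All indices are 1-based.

l=4, r=12, sum=44

[1,12] -4+38=34 <48 → l++
[2,12] 0+38=38 <48 → l++
[3,12] 4+38=42 <48 → l++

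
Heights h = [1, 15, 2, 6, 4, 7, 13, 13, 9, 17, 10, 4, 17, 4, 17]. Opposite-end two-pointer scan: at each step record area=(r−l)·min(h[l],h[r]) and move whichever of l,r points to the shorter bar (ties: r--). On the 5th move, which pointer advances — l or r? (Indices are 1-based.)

l

[1,15] min(1,17)*14=14 best=14 * → l++
[2,15] min(15,17)*13=195 best=195 * → l++
[3,15] min(2,17)*12=24 best=195 → l++
[4,15] min(6,17)*11=66 best=195 → l++
[5,15] min(4,17)*10=40 best=195 → l++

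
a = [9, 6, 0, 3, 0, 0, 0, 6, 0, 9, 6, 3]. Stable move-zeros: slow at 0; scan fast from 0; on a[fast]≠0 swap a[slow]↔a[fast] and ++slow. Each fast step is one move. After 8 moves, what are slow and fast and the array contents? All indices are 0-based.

(s=0,f=0) a[fast]=9≠0 swap→a[0]=9 → slow++,fast++
(s=1,f=1) a[fast]=6≠0 swap→a[1]=6 → slow++,fast++
(s=2,f=2) a[fast]=0 → fast++
(s=2,f=3) a[fast]=3≠0 swap→a[2]=3 → slow++,fast++
(s=3,f=4) a[fast]=0 → fast++
(s=3,f=5) a[fast]=0 → fast++
(s=3,f=6) a[fast]=0 → fast++
(s=3,f=7) a[fast]=6≠0 swap→a[3]=6 → slow++,fast++

slow=4, fast=8, a=[9, 6, 3, 6, 0, 0, 0, 0, 0, 9, 6, 3]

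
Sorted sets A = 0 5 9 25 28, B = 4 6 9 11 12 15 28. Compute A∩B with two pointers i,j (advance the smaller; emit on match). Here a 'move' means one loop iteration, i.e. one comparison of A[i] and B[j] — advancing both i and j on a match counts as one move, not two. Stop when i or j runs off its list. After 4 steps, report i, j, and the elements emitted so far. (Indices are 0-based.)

i=0 j=0: 0<4, i++
i=1 j=0: 5>4, j++
i=1 j=1: 5<6, i++
i=2 j=1: 9>6, j++

i=2, j=2, emitted=[]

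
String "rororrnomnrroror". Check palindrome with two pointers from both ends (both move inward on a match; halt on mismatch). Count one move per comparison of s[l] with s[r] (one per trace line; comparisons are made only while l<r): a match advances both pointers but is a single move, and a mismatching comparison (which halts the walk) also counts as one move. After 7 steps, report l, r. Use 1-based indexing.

l=8, r=9

l=1 r=16: 'r'=='r', l++,r--
l=2 r=15: 'o'=='o', l++,r--
l=3 r=14: 'r'=='r', l++,r--
l=4 r=13: 'o'=='o', l++,r--
l=5 r=12: 'r'=='r', l++,r--
l=6 r=11: 'r'=='r', l++,r--
l=7 r=10: 'n'=='n', l++,r--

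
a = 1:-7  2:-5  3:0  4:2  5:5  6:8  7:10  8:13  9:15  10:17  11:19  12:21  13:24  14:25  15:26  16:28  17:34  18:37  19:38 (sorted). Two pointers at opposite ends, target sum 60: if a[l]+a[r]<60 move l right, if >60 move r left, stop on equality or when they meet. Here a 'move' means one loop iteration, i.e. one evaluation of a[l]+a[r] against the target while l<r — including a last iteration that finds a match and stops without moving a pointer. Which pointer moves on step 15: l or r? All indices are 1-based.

l

[1,19] -7+38=31 <60 → l++
[2,19] -5+38=33 <60 → l++
[3,19] 0+38=38 <60 → l++
[4,19] 2+38=40 <60 → l++
[5,19] 5+38=43 <60 → l++
[6,19] 8+38=46 <60 → l++
[7,19] 10+38=48 <60 → l++
[8,19] 13+38=51 <60 → l++
[9,19] 15+38=53 <60 → l++
[10,19] 17+38=55 <60 → l++
[11,19] 19+38=57 <60 → l++
[12,19] 21+38=59 <60 → l++
[13,19] 24+38=62 >60 → r--
[13,18] 24+37=61 >60 → r--
[13,17] 24+34=58 <60 → l++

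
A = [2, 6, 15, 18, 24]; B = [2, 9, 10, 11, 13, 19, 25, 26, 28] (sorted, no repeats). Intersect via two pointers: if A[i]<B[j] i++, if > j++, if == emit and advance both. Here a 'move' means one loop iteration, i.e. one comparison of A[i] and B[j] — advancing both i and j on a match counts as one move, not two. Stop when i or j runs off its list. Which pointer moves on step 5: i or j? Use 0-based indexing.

i=0 j=0: 2==2 emit, i++,j++
i=1 j=1: 6<9, i++
i=2 j=1: 15>9, j++
i=2 j=2: 15>10, j++
i=2 j=3: 15>11, j++

j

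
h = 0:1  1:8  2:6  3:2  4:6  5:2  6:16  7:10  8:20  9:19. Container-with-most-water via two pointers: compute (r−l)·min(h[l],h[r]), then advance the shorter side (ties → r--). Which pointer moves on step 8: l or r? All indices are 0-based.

[0,9] min(1,19)*9=9 best=9 * → l++
[1,9] min(8,19)*8=64 best=64 * → l++
[2,9] min(6,19)*7=42 best=64 → l++
[3,9] min(2,19)*6=12 best=64 → l++
[4,9] min(6,19)*5=30 best=64 → l++
[5,9] min(2,19)*4=8 best=64 → l++
[6,9] min(16,19)*3=48 best=64 → l++
[7,9] min(10,19)*2=20 best=64 → l++

l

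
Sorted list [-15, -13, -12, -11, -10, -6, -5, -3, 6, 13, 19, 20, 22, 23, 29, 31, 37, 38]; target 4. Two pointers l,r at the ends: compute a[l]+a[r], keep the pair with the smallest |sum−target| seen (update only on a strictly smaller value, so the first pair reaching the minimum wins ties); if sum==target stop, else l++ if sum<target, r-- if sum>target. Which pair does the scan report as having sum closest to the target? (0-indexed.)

pair (-15, 19) with sum 4 (|Δ|=0)

l=0 r=17: -15+38=23 d=19 *, r--
l=0 r=16: -15+37=22 d=18 *, r--
l=0 r=15: -15+31=16 d=12 *, r--
l=0 r=14: -15+29=14 d=10 *, r--
l=0 r=13: -15+23=8 d=4 *, r--
l=0 r=12: -15+22=7 d=3 *, r--
l=0 r=11: -15+20=5 d=1 *, r--
l=0 r=10: -15+19=4 d=0 *, stop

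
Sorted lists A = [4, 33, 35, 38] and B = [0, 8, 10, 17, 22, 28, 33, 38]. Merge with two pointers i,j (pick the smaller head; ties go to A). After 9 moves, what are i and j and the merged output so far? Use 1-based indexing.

[i=1,j=1] A[i]=4>B[j]=0 take 0 → j++
[i=1,j=2] A[i]=4<=B[j]=8 take 4 → i++
[i=2,j=2] A[i]=33>B[j]=8 take 8 → j++
[i=2,j=3] A[i]=33>B[j]=10 take 10 → j++
[i=2,j=4] A[i]=33>B[j]=17 take 17 → j++
[i=2,j=5] A[i]=33>B[j]=22 take 22 → j++
[i=2,j=6] A[i]=33>B[j]=28 take 28 → j++
[i=2,j=7] A[i]=33<=B[j]=33 take 33 → i++
[i=3,j=7] A[i]=35>B[j]=33 take 33 → j++

i=3, j=8, merged so far=[0, 4, 8, 10, 17, 22, 28, 33, 33]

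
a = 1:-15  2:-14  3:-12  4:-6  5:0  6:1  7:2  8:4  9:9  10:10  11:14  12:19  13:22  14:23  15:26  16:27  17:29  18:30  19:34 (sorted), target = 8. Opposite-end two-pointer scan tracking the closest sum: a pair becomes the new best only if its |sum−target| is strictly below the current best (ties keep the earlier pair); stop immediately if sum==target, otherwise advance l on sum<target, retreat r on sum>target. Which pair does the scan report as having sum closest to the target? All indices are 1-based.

pair (-15, 23) with sum 8 (|Δ|=0)

[1,19] -15+34=19 d=11 * → r--
[1,18] -15+30=15 d=7 * → r--
[1,17] -15+29=14 d=6 * → r--
[1,16] -15+27=12 d=4 * → r--
[1,15] -15+26=11 d=3 * → r--
[1,14] -15+23=8 d=0 * → stop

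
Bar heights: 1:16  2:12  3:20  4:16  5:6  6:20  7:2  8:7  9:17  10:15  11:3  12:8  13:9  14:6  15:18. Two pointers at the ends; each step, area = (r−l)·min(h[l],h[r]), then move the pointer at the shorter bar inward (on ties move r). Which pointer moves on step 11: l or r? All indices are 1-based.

[1,15] min(16,18)*14=224 best=224 * → l++
[2,15] min(12,18)*13=156 best=224 → l++
[3,15] min(20,18)*12=216 best=224 → r--
[3,14] min(20,6)*11=66 best=224 → r--
[3,13] min(20,9)*10=90 best=224 → r--
[3,12] min(20,8)*9=72 best=224 → r--
[3,11] min(20,3)*8=24 best=224 → r--
[3,10] min(20,15)*7=105 best=224 → r--
[3,9] min(20,17)*6=102 best=224 → r--
[3,8] min(20,7)*5=35 best=224 → r--
[3,7] min(20,2)*4=8 best=224 → r--

r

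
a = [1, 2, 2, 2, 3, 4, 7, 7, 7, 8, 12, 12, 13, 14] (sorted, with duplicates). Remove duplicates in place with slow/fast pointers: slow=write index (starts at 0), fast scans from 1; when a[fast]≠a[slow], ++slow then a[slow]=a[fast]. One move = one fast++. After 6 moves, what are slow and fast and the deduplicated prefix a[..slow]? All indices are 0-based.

slow=0 fast=1: a[fast]=2≠a[slow]=1 write a[1]=2, slow++,fast++
slow=1 fast=2: a[fast]=2=a[slow] dup, fast++
slow=1 fast=3: a[fast]=2=a[slow] dup, fast++
slow=1 fast=4: a[fast]=3≠a[slow]=2 write a[2]=3, slow++,fast++
slow=2 fast=5: a[fast]=4≠a[slow]=3 write a[3]=4, slow++,fast++
slow=3 fast=6: a[fast]=7≠a[slow]=4 write a[4]=7, slow++,fast++

slow=4, fast=7, prefix=[1, 2, 3, 4, 7]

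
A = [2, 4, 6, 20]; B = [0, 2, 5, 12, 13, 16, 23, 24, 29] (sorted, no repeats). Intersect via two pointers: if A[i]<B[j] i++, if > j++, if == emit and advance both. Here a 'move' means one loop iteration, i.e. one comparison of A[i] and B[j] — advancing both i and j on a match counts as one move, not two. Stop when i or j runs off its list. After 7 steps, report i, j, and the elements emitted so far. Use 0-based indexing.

i=3, j=5, emitted=[2]

[i=0,j=0] 2>0 → j++
[i=0,j=1] 2==2 emit → i++,j++
[i=1,j=2] 4<5 → i++
[i=2,j=2] 6>5 → j++
[i=2,j=3] 6<12 → i++
[i=3,j=3] 20>12 → j++
[i=3,j=4] 20>13 → j++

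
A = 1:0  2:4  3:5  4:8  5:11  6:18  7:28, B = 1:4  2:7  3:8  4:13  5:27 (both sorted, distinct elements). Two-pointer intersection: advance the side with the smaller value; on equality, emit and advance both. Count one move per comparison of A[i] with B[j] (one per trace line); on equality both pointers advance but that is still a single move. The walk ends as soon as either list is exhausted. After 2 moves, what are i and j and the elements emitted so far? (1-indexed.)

i=3, j=2, emitted=[4]

i=1 j=1: 0<4, i++
i=2 j=1: 4==4 emit, i++,j++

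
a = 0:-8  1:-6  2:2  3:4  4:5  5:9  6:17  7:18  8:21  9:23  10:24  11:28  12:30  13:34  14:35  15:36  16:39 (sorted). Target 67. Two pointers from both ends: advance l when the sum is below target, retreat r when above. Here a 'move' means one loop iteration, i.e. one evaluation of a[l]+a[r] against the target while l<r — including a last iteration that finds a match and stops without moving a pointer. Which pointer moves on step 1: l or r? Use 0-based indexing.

l

l=0 r=16: -8+39=31 <67, l++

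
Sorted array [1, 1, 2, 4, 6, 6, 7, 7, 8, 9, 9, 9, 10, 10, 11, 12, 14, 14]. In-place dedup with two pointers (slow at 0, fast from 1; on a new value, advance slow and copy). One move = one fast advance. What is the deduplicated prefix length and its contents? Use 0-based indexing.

length 11; prefix = [1, 2, 4, 6, 7, 8, 9, 10, 11, 12, 14]

(s=0,f=1) a[fast]=1=a[slow] dup → fast++
(s=0,f=2) a[fast]=2≠a[slow]=1 write a[1]=2 → slow++,fast++
(s=1,f=3) a[fast]=4≠a[slow]=2 write a[2]=4 → slow++,fast++
(s=2,f=4) a[fast]=6≠a[slow]=4 write a[3]=6 → slow++,fast++
(s=3,f=5) a[fast]=6=a[slow] dup → fast++
(s=3,f=6) a[fast]=7≠a[slow]=6 write a[4]=7 → slow++,fast++
(s=4,f=7) a[fast]=7=a[slow] dup → fast++
(s=4,f=8) a[fast]=8≠a[slow]=7 write a[5]=8 → slow++,fast++
(s=5,f=9) a[fast]=9≠a[slow]=8 write a[6]=9 → slow++,fast++
(s=6,f=10) a[fast]=9=a[slow] dup → fast++
(s=6,f=11) a[fast]=9=a[slow] dup → fast++
(s=6,f=12) a[fast]=10≠a[slow]=9 write a[7]=10 → slow++,fast++
(s=7,f=13) a[fast]=10=a[slow] dup → fast++
(s=7,f=14) a[fast]=11≠a[slow]=10 write a[8]=11 → slow++,fast++
(s=8,f=15) a[fast]=12≠a[slow]=11 write a[9]=12 → slow++,fast++
(s=9,f=16) a[fast]=14≠a[slow]=12 write a[10]=14 → slow++,fast++
(s=10,f=17) a[fast]=14=a[slow] dup → fast++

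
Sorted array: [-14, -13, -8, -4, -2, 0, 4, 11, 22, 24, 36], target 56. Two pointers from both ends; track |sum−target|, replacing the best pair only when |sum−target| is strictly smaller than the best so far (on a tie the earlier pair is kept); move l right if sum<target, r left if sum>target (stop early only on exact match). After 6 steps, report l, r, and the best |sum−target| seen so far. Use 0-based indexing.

l=0 r=10: -14+36=22 d=34 *, l++
l=1 r=10: -13+36=23 d=33 *, l++
l=2 r=10: -8+36=28 d=28 *, l++
l=3 r=10: -4+36=32 d=24 *, l++
l=4 r=10: -2+36=34 d=22 *, l++
l=5 r=10: 0+36=36 d=20 *, l++

l=6, r=10, best |Δ|=20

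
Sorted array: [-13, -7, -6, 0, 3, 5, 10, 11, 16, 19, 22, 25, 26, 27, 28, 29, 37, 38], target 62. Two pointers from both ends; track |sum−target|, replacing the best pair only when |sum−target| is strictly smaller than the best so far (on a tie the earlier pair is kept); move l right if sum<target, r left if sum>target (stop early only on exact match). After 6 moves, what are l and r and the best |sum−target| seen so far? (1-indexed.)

l=1 r=18: -13+38=25 d=37 *, l++
l=2 r=18: -7+38=31 d=31 *, l++
l=3 r=18: -6+38=32 d=30 *, l++
l=4 r=18: 0+38=38 d=24 *, l++
l=5 r=18: 3+38=41 d=21 *, l++
l=6 r=18: 5+38=43 d=19 *, l++

l=7, r=18, best |Δ|=19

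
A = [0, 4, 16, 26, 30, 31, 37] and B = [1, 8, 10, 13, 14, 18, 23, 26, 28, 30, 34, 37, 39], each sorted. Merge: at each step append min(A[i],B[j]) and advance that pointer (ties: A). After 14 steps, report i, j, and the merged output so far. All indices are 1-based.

i=6, j=10, merged so far=[0, 1, 4, 8, 10, 13, 14, 16, 18, 23, 26, 26, 28, 30]

i=1 j=1: A[i]=0<=B[j]=1 take 0, i++
i=2 j=1: A[i]=4>B[j]=1 take 1, j++
i=2 j=2: A[i]=4<=B[j]=8 take 4, i++
i=3 j=2: A[i]=16>B[j]=8 take 8, j++
i=3 j=3: A[i]=16>B[j]=10 take 10, j++
i=3 j=4: A[i]=16>B[j]=13 take 13, j++
i=3 j=5: A[i]=16>B[j]=14 take 14, j++
i=3 j=6: A[i]=16<=B[j]=18 take 16, i++
i=4 j=6: A[i]=26>B[j]=18 take 18, j++
i=4 j=7: A[i]=26>B[j]=23 take 23, j++
i=4 j=8: A[i]=26<=B[j]=26 take 26, i++
i=5 j=8: A[i]=30>B[j]=26 take 26, j++
i=5 j=9: A[i]=30>B[j]=28 take 28, j++
i=5 j=10: A[i]=30<=B[j]=30 take 30, i++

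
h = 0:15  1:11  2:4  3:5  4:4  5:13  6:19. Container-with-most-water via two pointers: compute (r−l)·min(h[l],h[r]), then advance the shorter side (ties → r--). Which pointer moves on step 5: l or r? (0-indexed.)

l

l=0 r=6: min(15,19)*6=90 best=90 *, l++
l=1 r=6: min(11,19)*5=55 best=90, l++
l=2 r=6: min(4,19)*4=16 best=90, l++
l=3 r=6: min(5,19)*3=15 best=90, l++
l=4 r=6: min(4,19)*2=8 best=90, l++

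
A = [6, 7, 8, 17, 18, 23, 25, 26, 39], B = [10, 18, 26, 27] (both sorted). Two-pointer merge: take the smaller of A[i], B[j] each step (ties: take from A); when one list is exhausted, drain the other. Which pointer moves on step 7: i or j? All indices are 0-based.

j

[i=0,j=0] A[i]=6<=B[j]=10 take 6 → i++
[i=1,j=0] A[i]=7<=B[j]=10 take 7 → i++
[i=2,j=0] A[i]=8<=B[j]=10 take 8 → i++
[i=3,j=0] A[i]=17>B[j]=10 take 10 → j++
[i=3,j=1] A[i]=17<=B[j]=18 take 17 → i++
[i=4,j=1] A[i]=18<=B[j]=18 take 18 → i++
[i=5,j=1] A[i]=23>B[j]=18 take 18 → j++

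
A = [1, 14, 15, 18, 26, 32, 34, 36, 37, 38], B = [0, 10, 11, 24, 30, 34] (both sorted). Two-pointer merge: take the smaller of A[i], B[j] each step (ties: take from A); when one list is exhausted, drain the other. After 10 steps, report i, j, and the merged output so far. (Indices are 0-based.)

i=0 j=0: A[i]=1>B[j]=0 take 0, j++
i=0 j=1: A[i]=1<=B[j]=10 take 1, i++
i=1 j=1: A[i]=14>B[j]=10 take 10, j++
i=1 j=2: A[i]=14>B[j]=11 take 11, j++
i=1 j=3: A[i]=14<=B[j]=24 take 14, i++
i=2 j=3: A[i]=15<=B[j]=24 take 15, i++
i=3 j=3: A[i]=18<=B[j]=24 take 18, i++
i=4 j=3: A[i]=26>B[j]=24 take 24, j++
i=4 j=4: A[i]=26<=B[j]=30 take 26, i++
i=5 j=4: A[i]=32>B[j]=30 take 30, j++

i=5, j=5, merged so far=[0, 1, 10, 11, 14, 15, 18, 24, 26, 30]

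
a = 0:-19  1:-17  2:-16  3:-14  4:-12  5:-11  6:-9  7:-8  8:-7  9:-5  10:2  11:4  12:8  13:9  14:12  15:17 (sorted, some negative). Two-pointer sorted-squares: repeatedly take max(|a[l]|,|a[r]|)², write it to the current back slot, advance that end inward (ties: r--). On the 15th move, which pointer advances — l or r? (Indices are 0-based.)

l=0 r=15: |-19|>|17| out[15]=361, l++
l=1 r=15: |-17|<=|17| out[14]=289, r--
l=1 r=14: |-17|>|12| out[13]=289, l++
l=2 r=14: |-16|>|12| out[12]=256, l++
l=3 r=14: |-14|>|12| out[11]=196, l++
l=4 r=14: |-12|<=|12| out[10]=144, r--
l=4 r=13: |-12|>|9| out[9]=144, l++
l=5 r=13: |-11|>|9| out[8]=121, l++
l=6 r=13: |-9|<=|9| out[7]=81, r--
l=6 r=12: |-9|>|8| out[6]=81, l++
l=7 r=12: |-8|<=|8| out[5]=64, r--
l=7 r=11: |-8|>|4| out[4]=64, l++
l=8 r=11: |-7|>|4| out[3]=49, l++
l=9 r=11: |-5|>|4| out[2]=25, l++
l=10 r=11: |2|<=|4| out[1]=16, r--

r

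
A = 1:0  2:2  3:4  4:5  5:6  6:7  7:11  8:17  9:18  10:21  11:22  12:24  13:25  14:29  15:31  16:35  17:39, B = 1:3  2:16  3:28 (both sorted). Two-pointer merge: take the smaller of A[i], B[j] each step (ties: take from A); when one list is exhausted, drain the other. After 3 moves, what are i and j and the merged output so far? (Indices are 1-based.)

i=3, j=2, merged so far=[0, 2, 3]

[i=1,j=1] A[i]=0<=B[j]=3 take 0 → i++
[i=2,j=1] A[i]=2<=B[j]=3 take 2 → i++
[i=3,j=1] A[i]=4>B[j]=3 take 3 → j++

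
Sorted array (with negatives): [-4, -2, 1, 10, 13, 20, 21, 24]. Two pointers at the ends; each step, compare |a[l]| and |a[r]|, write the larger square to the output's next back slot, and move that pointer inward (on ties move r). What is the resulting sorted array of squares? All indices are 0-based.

[0,7] |-4|<=|24| out[7]=576 → r--
[0,6] |-4|<=|21| out[6]=441 → r--
[0,5] |-4|<=|20| out[5]=400 → r--
[0,4] |-4|<=|13| out[4]=169 → r--
[0,3] |-4|<=|10| out[3]=100 → r--
[0,2] |-4|>|1| out[2]=16 → l++
[1,2] |-2|>|1| out[1]=4 → l++
[2,2] |1|<=|1| out[0]=1 → r--

[1, 4, 16, 100, 169, 400, 441, 576]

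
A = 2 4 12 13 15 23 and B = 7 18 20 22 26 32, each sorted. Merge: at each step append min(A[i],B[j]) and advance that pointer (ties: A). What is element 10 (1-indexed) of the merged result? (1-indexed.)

i=1 j=1: A[i]=2<=B[j]=7 take 2, i++
i=2 j=1: A[i]=4<=B[j]=7 take 4, i++
i=3 j=1: A[i]=12>B[j]=7 take 7, j++
i=3 j=2: A[i]=12<=B[j]=18 take 12, i++
i=4 j=2: A[i]=13<=B[j]=18 take 13, i++
i=5 j=2: A[i]=15<=B[j]=18 take 15, i++
i=6 j=2: A[i]=23>B[j]=18 take 18, j++
i=6 j=3: A[i]=23>B[j]=20 take 20, j++
i=6 j=4: A[i]=23>B[j]=22 take 22, j++
i=6 j=5: A[i]=23<=B[j]=26 take 23, i++
i=7 j=5: A done, take B[j]=26, j++
i=7 j=6: A done, take B[j]=32, j++

merged[10] = 23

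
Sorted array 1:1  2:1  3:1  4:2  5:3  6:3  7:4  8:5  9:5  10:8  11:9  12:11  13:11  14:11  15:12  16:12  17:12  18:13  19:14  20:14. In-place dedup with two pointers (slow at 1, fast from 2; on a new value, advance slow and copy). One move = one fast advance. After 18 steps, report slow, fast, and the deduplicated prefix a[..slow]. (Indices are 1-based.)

slow=11, fast=20, prefix=[1, 2, 3, 4, 5, 8, 9, 11, 12, 13, 14]

(s=1,f=2) a[fast]=1=a[slow] dup → fast++
(s=1,f=3) a[fast]=1=a[slow] dup → fast++
(s=1,f=4) a[fast]=2≠a[slow]=1 write a[2]=2 → slow++,fast++
(s=2,f=5) a[fast]=3≠a[slow]=2 write a[3]=3 → slow++,fast++
(s=3,f=6) a[fast]=3=a[slow] dup → fast++
(s=3,f=7) a[fast]=4≠a[slow]=3 write a[4]=4 → slow++,fast++
(s=4,f=8) a[fast]=5≠a[slow]=4 write a[5]=5 → slow++,fast++
(s=5,f=9) a[fast]=5=a[slow] dup → fast++
(s=5,f=10) a[fast]=8≠a[slow]=5 write a[6]=8 → slow++,fast++
(s=6,f=11) a[fast]=9≠a[slow]=8 write a[7]=9 → slow++,fast++
(s=7,f=12) a[fast]=11≠a[slow]=9 write a[8]=11 → slow++,fast++
(s=8,f=13) a[fast]=11=a[slow] dup → fast++
(s=8,f=14) a[fast]=11=a[slow] dup → fast++
(s=8,f=15) a[fast]=12≠a[slow]=11 write a[9]=12 → slow++,fast++
(s=9,f=16) a[fast]=12=a[slow] dup → fast++
(s=9,f=17) a[fast]=12=a[slow] dup → fast++
(s=9,f=18) a[fast]=13≠a[slow]=12 write a[10]=13 → slow++,fast++
(s=10,f=19) a[fast]=14≠a[slow]=13 write a[11]=14 → slow++,fast++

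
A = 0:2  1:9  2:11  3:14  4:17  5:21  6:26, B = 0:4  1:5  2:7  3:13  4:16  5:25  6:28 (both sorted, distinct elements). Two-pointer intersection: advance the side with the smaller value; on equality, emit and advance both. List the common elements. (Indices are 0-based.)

intersection = []

[i=0,j=0] 2<4 → i++
[i=1,j=0] 9>4 → j++
[i=1,j=1] 9>5 → j++
[i=1,j=2] 9>7 → j++
[i=1,j=3] 9<13 → i++
[i=2,j=3] 11<13 → i++
[i=3,j=3] 14>13 → j++
[i=3,j=4] 14<16 → i++
[i=4,j=4] 17>16 → j++
[i=4,j=5] 17<25 → i++
[i=5,j=5] 21<25 → i++
[i=6,j=5] 26>25 → j++
[i=6,j=6] 26<28 → i++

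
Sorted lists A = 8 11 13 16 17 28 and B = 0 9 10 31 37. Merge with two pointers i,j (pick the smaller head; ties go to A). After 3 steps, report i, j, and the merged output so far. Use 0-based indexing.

i=0 j=0: A[i]=8>B[j]=0 take 0, j++
i=0 j=1: A[i]=8<=B[j]=9 take 8, i++
i=1 j=1: A[i]=11>B[j]=9 take 9, j++

i=1, j=2, merged so far=[0, 8, 9]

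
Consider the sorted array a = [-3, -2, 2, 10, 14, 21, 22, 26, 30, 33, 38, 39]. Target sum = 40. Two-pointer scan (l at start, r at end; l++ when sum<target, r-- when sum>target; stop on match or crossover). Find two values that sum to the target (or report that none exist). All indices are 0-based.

(2, 38)

[0,11] -3+39=36 <40 → l++
[1,11] -2+39=37 <40 → l++
[2,11] 2+39=41 >40 → r--
[2,10] 2+38=40 → found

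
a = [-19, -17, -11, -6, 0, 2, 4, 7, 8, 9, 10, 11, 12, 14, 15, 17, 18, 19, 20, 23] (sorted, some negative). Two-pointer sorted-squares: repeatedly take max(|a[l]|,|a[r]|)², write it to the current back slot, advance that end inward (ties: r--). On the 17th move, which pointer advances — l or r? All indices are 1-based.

l=1 r=20: |-19|<=|23| out[20]=529, r--
l=1 r=19: |-19|<=|20| out[19]=400, r--
l=1 r=18: |-19|<=|19| out[18]=361, r--
l=1 r=17: |-19|>|18| out[17]=361, l++
l=2 r=17: |-17|<=|18| out[16]=324, r--
l=2 r=16: |-17|<=|17| out[15]=289, r--
l=2 r=15: |-17|>|15| out[14]=289, l++
l=3 r=15: |-11|<=|15| out[13]=225, r--
l=3 r=14: |-11|<=|14| out[12]=196, r--
l=3 r=13: |-11|<=|12| out[11]=144, r--
l=3 r=12: |-11|<=|11| out[10]=121, r--
l=3 r=11: |-11|>|10| out[9]=121, l++
l=4 r=11: |-6|<=|10| out[8]=100, r--
l=4 r=10: |-6|<=|9| out[7]=81, r--
l=4 r=9: |-6|<=|8| out[6]=64, r--
l=4 r=8: |-6|<=|7| out[5]=49, r--
l=4 r=7: |-6|>|4| out[4]=36, l++

l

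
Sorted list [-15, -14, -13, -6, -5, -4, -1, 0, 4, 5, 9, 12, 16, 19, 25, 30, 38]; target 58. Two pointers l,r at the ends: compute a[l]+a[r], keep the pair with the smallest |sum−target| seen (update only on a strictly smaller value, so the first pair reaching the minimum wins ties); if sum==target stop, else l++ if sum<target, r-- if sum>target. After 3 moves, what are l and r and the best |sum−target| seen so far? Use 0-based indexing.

[0,16] -15+38=23 d=35 * → l++
[1,16] -14+38=24 d=34 * → l++
[2,16] -13+38=25 d=33 * → l++

l=3, r=16, best |Δ|=33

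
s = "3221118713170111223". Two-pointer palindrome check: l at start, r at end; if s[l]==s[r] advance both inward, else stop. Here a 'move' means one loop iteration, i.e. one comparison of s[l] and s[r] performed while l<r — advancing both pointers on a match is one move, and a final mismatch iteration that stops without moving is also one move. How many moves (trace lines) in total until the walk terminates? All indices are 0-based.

7 moves

[0,18] '3'=='3' → l++,r--
[1,17] '2'=='2' → l++,r--
[2,16] '2'=='2' → l++,r--
[3,15] '1'=='1' → l++,r--
[4,14] '1'=='1' → l++,r--
[5,13] '1'=='1' → l++,r--
[6,12] '8'!='0' → stop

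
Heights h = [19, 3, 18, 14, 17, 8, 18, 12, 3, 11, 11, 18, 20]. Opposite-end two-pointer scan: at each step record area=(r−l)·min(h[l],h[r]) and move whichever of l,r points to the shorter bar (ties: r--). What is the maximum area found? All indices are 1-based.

max area = 228

l=1 r=13: min(19,20)*12=228 best=228 *, l++
l=2 r=13: min(3,20)*11=33 best=228, l++
l=3 r=13: min(18,20)*10=180 best=228, l++
l=4 r=13: min(14,20)*9=126 best=228, l++
l=5 r=13: min(17,20)*8=136 best=228, l++
l=6 r=13: min(8,20)*7=56 best=228, l++
l=7 r=13: min(18,20)*6=108 best=228, l++
l=8 r=13: min(12,20)*5=60 best=228, l++
l=9 r=13: min(3,20)*4=12 best=228, l++
l=10 r=13: min(11,20)*3=33 best=228, l++
l=11 r=13: min(11,20)*2=22 best=228, l++
l=12 r=13: min(18,20)*1=18 best=228, l++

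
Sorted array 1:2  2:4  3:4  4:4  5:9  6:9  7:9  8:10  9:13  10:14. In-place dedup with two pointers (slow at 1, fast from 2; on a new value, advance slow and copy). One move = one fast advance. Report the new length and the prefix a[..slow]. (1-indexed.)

(s=1,f=2) a[fast]=4≠a[slow]=2 write a[2]=4 → slow++,fast++
(s=2,f=3) a[fast]=4=a[slow] dup → fast++
(s=2,f=4) a[fast]=4=a[slow] dup → fast++
(s=2,f=5) a[fast]=9≠a[slow]=4 write a[3]=9 → slow++,fast++
(s=3,f=6) a[fast]=9=a[slow] dup → fast++
(s=3,f=7) a[fast]=9=a[slow] dup → fast++
(s=3,f=8) a[fast]=10≠a[slow]=9 write a[4]=10 → slow++,fast++
(s=4,f=9) a[fast]=13≠a[slow]=10 write a[5]=13 → slow++,fast++
(s=5,f=10) a[fast]=14≠a[slow]=13 write a[6]=14 → slow++,fast++

length 6; prefix = [2, 4, 9, 10, 13, 14]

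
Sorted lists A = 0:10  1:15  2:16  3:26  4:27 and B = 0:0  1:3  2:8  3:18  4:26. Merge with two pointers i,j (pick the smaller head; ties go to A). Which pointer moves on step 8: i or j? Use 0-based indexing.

i

[i=0,j=0] A[i]=10>B[j]=0 take 0 → j++
[i=0,j=1] A[i]=10>B[j]=3 take 3 → j++
[i=0,j=2] A[i]=10>B[j]=8 take 8 → j++
[i=0,j=3] A[i]=10<=B[j]=18 take 10 → i++
[i=1,j=3] A[i]=15<=B[j]=18 take 15 → i++
[i=2,j=3] A[i]=16<=B[j]=18 take 16 → i++
[i=3,j=3] A[i]=26>B[j]=18 take 18 → j++
[i=3,j=4] A[i]=26<=B[j]=26 take 26 → i++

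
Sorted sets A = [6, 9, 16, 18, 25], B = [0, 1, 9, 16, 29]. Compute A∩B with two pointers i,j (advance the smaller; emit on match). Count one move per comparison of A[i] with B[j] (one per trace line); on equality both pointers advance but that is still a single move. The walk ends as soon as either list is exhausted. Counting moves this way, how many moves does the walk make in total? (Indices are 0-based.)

7 moves

i=0 j=0: 6>0, j++
i=0 j=1: 6>1, j++
i=0 j=2: 6<9, i++
i=1 j=2: 9==9 emit, i++,j++
i=2 j=3: 16==16 emit, i++,j++
i=3 j=4: 18<29, i++
i=4 j=4: 25<29, i++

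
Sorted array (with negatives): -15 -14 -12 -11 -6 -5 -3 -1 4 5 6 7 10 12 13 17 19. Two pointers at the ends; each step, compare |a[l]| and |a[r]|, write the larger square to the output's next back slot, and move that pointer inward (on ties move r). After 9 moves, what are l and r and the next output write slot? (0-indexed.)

[0,16] |-15|<=|19| out[16]=361 → r--
[0,15] |-15|<=|17| out[15]=289 → r--
[0,14] |-15|>|13| out[14]=225 → l++
[1,14] |-14|>|13| out[13]=196 → l++
[2,14] |-12|<=|13| out[12]=169 → r--
[2,13] |-12|<=|12| out[11]=144 → r--
[2,12] |-12|>|10| out[10]=144 → l++
[3,12] |-11|>|10| out[9]=121 → l++
[4,12] |-6|<=|10| out[8]=100 → r--

l=4, r=11, next write slot=7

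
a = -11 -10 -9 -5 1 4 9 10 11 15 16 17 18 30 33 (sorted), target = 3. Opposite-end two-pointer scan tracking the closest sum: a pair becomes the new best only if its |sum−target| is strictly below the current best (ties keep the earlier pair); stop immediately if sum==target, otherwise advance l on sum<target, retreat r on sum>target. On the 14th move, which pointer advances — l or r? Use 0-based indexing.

r

l=0 r=14: -11+33=22 d=19 *, r--
l=0 r=13: -11+30=19 d=16 *, r--
l=0 r=12: -11+18=7 d=4 *, r--
l=0 r=11: -11+17=6 d=3 *, r--
l=0 r=10: -11+16=5 d=2 *, r--
l=0 r=9: -11+15=4 d=1 *, r--
l=0 r=8: -11+11=0 d=3, l++
l=1 r=8: -10+11=1 d=2, l++
l=2 r=8: -9+11=2 d=1, l++
l=3 r=8: -5+11=6 d=3, r--
l=3 r=7: -5+10=5 d=2, r--
l=3 r=6: -5+9=4 d=1, r--
l=3 r=5: -5+4=-1 d=4, l++
l=4 r=5: 1+4=5 d=2, r--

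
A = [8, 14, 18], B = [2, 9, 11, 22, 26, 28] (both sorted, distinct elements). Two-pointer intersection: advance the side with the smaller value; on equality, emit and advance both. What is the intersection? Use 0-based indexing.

[i=0,j=0] 8>2 → j++
[i=0,j=1] 8<9 → i++
[i=1,j=1] 14>9 → j++
[i=1,j=2] 14>11 → j++
[i=1,j=3] 14<22 → i++
[i=2,j=3] 18<22 → i++

intersection = []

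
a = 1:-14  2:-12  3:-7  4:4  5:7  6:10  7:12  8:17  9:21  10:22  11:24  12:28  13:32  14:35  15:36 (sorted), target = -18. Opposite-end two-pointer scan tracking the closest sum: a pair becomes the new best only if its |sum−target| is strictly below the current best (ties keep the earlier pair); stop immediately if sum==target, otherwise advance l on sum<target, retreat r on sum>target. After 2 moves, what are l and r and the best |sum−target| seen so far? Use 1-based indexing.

l=1, r=13, best |Δ|=39

l=1 r=15: -14+36=22 d=40 *, r--
l=1 r=14: -14+35=21 d=39 *, r--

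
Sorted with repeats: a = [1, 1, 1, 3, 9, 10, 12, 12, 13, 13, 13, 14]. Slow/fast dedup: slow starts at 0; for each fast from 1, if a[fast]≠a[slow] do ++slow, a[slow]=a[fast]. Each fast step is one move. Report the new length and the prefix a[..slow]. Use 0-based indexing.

(s=0,f=1) a[fast]=1=a[slow] dup → fast++
(s=0,f=2) a[fast]=1=a[slow] dup → fast++
(s=0,f=3) a[fast]=3≠a[slow]=1 write a[1]=3 → slow++,fast++
(s=1,f=4) a[fast]=9≠a[slow]=3 write a[2]=9 → slow++,fast++
(s=2,f=5) a[fast]=10≠a[slow]=9 write a[3]=10 → slow++,fast++
(s=3,f=6) a[fast]=12≠a[slow]=10 write a[4]=12 → slow++,fast++
(s=4,f=7) a[fast]=12=a[slow] dup → fast++
(s=4,f=8) a[fast]=13≠a[slow]=12 write a[5]=13 → slow++,fast++
(s=5,f=9) a[fast]=13=a[slow] dup → fast++
(s=5,f=10) a[fast]=13=a[slow] dup → fast++
(s=5,f=11) a[fast]=14≠a[slow]=13 write a[6]=14 → slow++,fast++

length 7; prefix = [1, 3, 9, 10, 12, 13, 14]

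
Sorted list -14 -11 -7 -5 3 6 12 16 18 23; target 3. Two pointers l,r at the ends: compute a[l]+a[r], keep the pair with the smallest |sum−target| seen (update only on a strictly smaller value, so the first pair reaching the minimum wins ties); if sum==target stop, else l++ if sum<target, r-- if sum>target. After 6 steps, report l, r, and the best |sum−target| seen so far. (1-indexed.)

[1,10] -14+23=9 d=6 * → r--
[1,9] -14+18=4 d=1 * → r--
[1,8] -14+16=2 d=1 → l++
[2,8] -11+16=5 d=2 → r--
[2,7] -11+12=1 d=2 → l++
[3,7] -7+12=5 d=2 → r--

l=3, r=6, best |Δ|=1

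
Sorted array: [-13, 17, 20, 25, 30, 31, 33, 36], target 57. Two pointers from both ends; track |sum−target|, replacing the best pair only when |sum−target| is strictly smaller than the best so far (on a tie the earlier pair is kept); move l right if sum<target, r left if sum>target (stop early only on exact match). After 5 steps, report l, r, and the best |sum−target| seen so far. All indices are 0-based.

l=3, r=5, best |Δ|=1

[0,7] -13+36=23 d=34 * → l++
[1,7] 17+36=53 d=4 * → l++
[2,7] 20+36=56 d=1 * → l++
[3,7] 25+36=61 d=4 → r--
[3,6] 25+33=58 d=1 → r--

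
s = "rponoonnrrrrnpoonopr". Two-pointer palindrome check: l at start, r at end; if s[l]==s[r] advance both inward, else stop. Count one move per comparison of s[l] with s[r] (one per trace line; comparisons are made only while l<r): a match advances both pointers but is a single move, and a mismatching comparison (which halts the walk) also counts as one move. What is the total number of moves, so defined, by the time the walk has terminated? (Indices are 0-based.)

[0,19] 'r'=='r' → l++,r--
[1,18] 'p'=='p' → l++,r--
[2,17] 'o'=='o' → l++,r--
[3,16] 'n'=='n' → l++,r--
[4,15] 'o'=='o' → l++,r--
[5,14] 'o'=='o' → l++,r--
[6,13] 'n'!='p' → stop

7 moves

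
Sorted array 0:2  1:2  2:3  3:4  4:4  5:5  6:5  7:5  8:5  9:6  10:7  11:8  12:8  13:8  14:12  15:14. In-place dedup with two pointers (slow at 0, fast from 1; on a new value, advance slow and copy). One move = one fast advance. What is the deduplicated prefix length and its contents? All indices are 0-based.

length 9; prefix = [2, 3, 4, 5, 6, 7, 8, 12, 14]

(s=0,f=1) a[fast]=2=a[slow] dup → fast++
(s=0,f=2) a[fast]=3≠a[slow]=2 write a[1]=3 → slow++,fast++
(s=1,f=3) a[fast]=4≠a[slow]=3 write a[2]=4 → slow++,fast++
(s=2,f=4) a[fast]=4=a[slow] dup → fast++
(s=2,f=5) a[fast]=5≠a[slow]=4 write a[3]=5 → slow++,fast++
(s=3,f=6) a[fast]=5=a[slow] dup → fast++
(s=3,f=7) a[fast]=5=a[slow] dup → fast++
(s=3,f=8) a[fast]=5=a[slow] dup → fast++
(s=3,f=9) a[fast]=6≠a[slow]=5 write a[4]=6 → slow++,fast++
(s=4,f=10) a[fast]=7≠a[slow]=6 write a[5]=7 → slow++,fast++
(s=5,f=11) a[fast]=8≠a[slow]=7 write a[6]=8 → slow++,fast++
(s=6,f=12) a[fast]=8=a[slow] dup → fast++
(s=6,f=13) a[fast]=8=a[slow] dup → fast++
(s=6,f=14) a[fast]=12≠a[slow]=8 write a[7]=12 → slow++,fast++
(s=7,f=15) a[fast]=14≠a[slow]=12 write a[8]=14 → slow++,fast++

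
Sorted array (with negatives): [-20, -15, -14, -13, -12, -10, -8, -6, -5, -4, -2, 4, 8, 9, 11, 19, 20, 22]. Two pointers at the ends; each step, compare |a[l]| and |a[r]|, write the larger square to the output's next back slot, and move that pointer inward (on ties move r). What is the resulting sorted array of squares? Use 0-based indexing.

l=0 r=17: |-20|<=|22| out[17]=484, r--
l=0 r=16: |-20|<=|20| out[16]=400, r--
l=0 r=15: |-20|>|19| out[15]=400, l++
l=1 r=15: |-15|<=|19| out[14]=361, r--
l=1 r=14: |-15|>|11| out[13]=225, l++
l=2 r=14: |-14|>|11| out[12]=196, l++
l=3 r=14: |-13|>|11| out[11]=169, l++
l=4 r=14: |-12|>|11| out[10]=144, l++
l=5 r=14: |-10|<=|11| out[9]=121, r--
l=5 r=13: |-10|>|9| out[8]=100, l++
l=6 r=13: |-8|<=|9| out[7]=81, r--
l=6 r=12: |-8|<=|8| out[6]=64, r--
l=6 r=11: |-8|>|4| out[5]=64, l++
l=7 r=11: |-6|>|4| out[4]=36, l++
l=8 r=11: |-5|>|4| out[3]=25, l++
l=9 r=11: |-4|<=|4| out[2]=16, r--
l=9 r=10: |-4|>|-2| out[1]=16, l++
l=10 r=10: |-2|<=|-2| out[0]=4, r--

[4, 16, 16, 25, 36, 64, 64, 81, 100, 121, 144, 169, 196, 225, 361, 400, 400, 484]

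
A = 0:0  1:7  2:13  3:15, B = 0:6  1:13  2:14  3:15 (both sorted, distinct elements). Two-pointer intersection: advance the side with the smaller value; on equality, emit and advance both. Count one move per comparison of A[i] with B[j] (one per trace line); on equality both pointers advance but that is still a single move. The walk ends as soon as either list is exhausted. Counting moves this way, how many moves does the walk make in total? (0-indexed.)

i=0 j=0: 0<6, i++
i=1 j=0: 7>6, j++
i=1 j=1: 7<13, i++
i=2 j=1: 13==13 emit, i++,j++
i=3 j=2: 15>14, j++
i=3 j=3: 15==15 emit, i++,j++

6 moves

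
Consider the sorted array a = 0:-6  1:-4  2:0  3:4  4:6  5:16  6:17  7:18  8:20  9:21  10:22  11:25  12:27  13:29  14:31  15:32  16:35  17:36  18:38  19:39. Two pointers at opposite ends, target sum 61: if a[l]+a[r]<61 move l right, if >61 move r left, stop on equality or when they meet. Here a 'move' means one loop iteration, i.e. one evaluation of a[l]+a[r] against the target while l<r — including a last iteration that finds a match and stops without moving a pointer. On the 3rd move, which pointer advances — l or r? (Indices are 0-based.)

[0,19] -6+39=33 <61 → l++
[1,19] -4+39=35 <61 → l++
[2,19] 0+39=39 <61 → l++

l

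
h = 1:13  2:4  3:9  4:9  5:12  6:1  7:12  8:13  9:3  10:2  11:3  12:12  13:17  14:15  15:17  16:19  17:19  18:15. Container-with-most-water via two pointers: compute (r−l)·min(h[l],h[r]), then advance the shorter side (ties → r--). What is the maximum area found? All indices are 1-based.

max area = 221

l=1 r=18: min(13,15)*17=221 best=221 *, l++
l=2 r=18: min(4,15)*16=64 best=221, l++
l=3 r=18: min(9,15)*15=135 best=221, l++
l=4 r=18: min(9,15)*14=126 best=221, l++
l=5 r=18: min(12,15)*13=156 best=221, l++
l=6 r=18: min(1,15)*12=12 best=221, l++
l=7 r=18: min(12,15)*11=132 best=221, l++
l=8 r=18: min(13,15)*10=130 best=221, l++
l=9 r=18: min(3,15)*9=27 best=221, l++
l=10 r=18: min(2,15)*8=16 best=221, l++
l=11 r=18: min(3,15)*7=21 best=221, l++
l=12 r=18: min(12,15)*6=72 best=221, l++
l=13 r=18: min(17,15)*5=75 best=221, r--
l=13 r=17: min(17,19)*4=68 best=221, l++
l=14 r=17: min(15,19)*3=45 best=221, l++
l=15 r=17: min(17,19)*2=34 best=221, l++
l=16 r=17: min(19,19)*1=19 best=221, r--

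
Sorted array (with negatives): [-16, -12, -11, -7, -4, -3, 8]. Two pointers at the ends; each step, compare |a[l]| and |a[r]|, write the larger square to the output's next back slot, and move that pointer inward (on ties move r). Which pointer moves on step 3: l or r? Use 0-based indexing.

l

[0,6] |-16|>|8| out[6]=256 → l++
[1,6] |-12|>|8| out[5]=144 → l++
[2,6] |-11|>|8| out[4]=121 → l++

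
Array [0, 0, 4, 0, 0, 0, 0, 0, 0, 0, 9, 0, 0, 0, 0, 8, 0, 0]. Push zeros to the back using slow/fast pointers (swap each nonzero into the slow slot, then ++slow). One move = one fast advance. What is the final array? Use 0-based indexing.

[4, 9, 8, 0, 0, 0, 0, 0, 0, 0, 0, 0, 0, 0, 0, 0, 0, 0]

slow=0 fast=0: a[fast]=0, fast++
slow=0 fast=1: a[fast]=0, fast++
slow=0 fast=2: a[fast]=4≠0 swap→a[0]=4, slow++,fast++
slow=1 fast=3: a[fast]=0, fast++
slow=1 fast=4: a[fast]=0, fast++
slow=1 fast=5: a[fast]=0, fast++
slow=1 fast=6: a[fast]=0, fast++
slow=1 fast=7: a[fast]=0, fast++
slow=1 fast=8: a[fast]=0, fast++
slow=1 fast=9: a[fast]=0, fast++
slow=1 fast=10: a[fast]=9≠0 swap→a[1]=9, slow++,fast++
slow=2 fast=11: a[fast]=0, fast++
slow=2 fast=12: a[fast]=0, fast++
slow=2 fast=13: a[fast]=0, fast++
slow=2 fast=14: a[fast]=0, fast++
slow=2 fast=15: a[fast]=8≠0 swap→a[2]=8, slow++,fast++
slow=3 fast=16: a[fast]=0, fast++
slow=3 fast=17: a[fast]=0, fast++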